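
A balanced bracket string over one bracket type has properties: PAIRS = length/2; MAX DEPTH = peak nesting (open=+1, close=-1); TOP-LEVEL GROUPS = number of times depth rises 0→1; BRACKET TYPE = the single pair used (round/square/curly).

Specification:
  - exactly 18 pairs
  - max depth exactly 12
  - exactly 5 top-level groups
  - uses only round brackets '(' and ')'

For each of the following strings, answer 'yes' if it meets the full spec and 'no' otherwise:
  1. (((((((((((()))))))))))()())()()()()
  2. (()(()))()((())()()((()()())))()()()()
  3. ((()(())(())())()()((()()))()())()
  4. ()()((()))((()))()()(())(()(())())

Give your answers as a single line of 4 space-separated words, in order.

Answer: yes no no no

Derivation:
String 1 '(((((((((((()))))))))))()())()()()()': depth seq [1 2 3 4 5 6 7 8 9 10 11 12 11 10 9 8 7 6 5 4 3 2 1 2 1 2 1 0 1 0 1 0 1 0 1 0]
  -> pairs=18 depth=12 groups=5 -> yes
String 2 '(()(()))()((())()()((()()())))()()()()': depth seq [1 2 1 2 3 2 1 0 1 0 1 2 3 2 1 2 1 2 1 2 3 4 3 4 3 4 3 2 1 0 1 0 1 0 1 0 1 0]
  -> pairs=19 depth=4 groups=7 -> no
String 3 '((()(())(())())()()((()()))()())()': depth seq [1 2 3 2 3 4 3 2 3 4 3 2 3 2 1 2 1 2 1 2 3 4 3 4 3 2 1 2 1 2 1 0 1 0]
  -> pairs=17 depth=4 groups=2 -> no
String 4 '()()((()))((()))()()(())(()(())())': depth seq [1 0 1 0 1 2 3 2 1 0 1 2 3 2 1 0 1 0 1 0 1 2 1 0 1 2 1 2 3 2 1 2 1 0]
  -> pairs=17 depth=3 groups=8 -> no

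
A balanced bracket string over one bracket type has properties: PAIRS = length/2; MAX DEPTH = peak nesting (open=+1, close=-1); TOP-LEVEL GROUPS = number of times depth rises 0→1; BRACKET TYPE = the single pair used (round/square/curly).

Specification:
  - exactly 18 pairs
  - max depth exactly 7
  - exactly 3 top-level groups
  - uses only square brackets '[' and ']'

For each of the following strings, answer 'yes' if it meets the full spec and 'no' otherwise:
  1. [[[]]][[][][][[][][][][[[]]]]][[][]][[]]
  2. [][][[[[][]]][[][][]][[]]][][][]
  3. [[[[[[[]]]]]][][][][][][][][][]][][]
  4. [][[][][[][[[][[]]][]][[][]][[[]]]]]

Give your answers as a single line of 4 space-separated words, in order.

String 1 '[[[]]][[][][][[][][][][[[]]]]][[][]][[]]': depth seq [1 2 3 2 1 0 1 2 1 2 1 2 1 2 3 2 3 2 3 2 3 2 3 4 5 4 3 2 1 0 1 2 1 2 1 0 1 2 1 0]
  -> pairs=20 depth=5 groups=4 -> no
String 2 '[][][[[[][]]][[][][]][[]]][][][]': depth seq [1 0 1 0 1 2 3 4 3 4 3 2 1 2 3 2 3 2 3 2 1 2 3 2 1 0 1 0 1 0 1 0]
  -> pairs=16 depth=4 groups=6 -> no
String 3 '[[[[[[[]]]]]][][][][][][][][][]][][]': depth seq [1 2 3 4 5 6 7 6 5 4 3 2 1 2 1 2 1 2 1 2 1 2 1 2 1 2 1 2 1 2 1 0 1 0 1 0]
  -> pairs=18 depth=7 groups=3 -> yes
String 4 '[][[][][[][[[][[]]][]][[][]][[[]]]]]': depth seq [1 0 1 2 1 2 1 2 3 2 3 4 5 4 5 6 5 4 3 4 3 2 3 4 3 4 3 2 3 4 5 4 3 2 1 0]
  -> pairs=18 depth=6 groups=2 -> no

Answer: no no yes no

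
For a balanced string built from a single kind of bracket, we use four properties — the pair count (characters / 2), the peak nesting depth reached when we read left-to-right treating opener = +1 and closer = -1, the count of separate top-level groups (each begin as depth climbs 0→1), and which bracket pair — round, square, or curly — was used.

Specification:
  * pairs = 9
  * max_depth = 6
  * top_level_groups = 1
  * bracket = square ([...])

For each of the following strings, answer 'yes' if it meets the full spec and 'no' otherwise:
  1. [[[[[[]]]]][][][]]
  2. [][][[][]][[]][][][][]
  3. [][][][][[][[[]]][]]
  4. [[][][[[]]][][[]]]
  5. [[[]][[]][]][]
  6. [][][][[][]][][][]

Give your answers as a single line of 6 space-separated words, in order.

Answer: yes no no no no no

Derivation:
String 1 '[[[[[[]]]]][][][]]': depth seq [1 2 3 4 5 6 5 4 3 2 1 2 1 2 1 2 1 0]
  -> pairs=9 depth=6 groups=1 -> yes
String 2 '[][][[][]][[]][][][][]': depth seq [1 0 1 0 1 2 1 2 1 0 1 2 1 0 1 0 1 0 1 0 1 0]
  -> pairs=11 depth=2 groups=8 -> no
String 3 '[][][][][[][[[]]][]]': depth seq [1 0 1 0 1 0 1 0 1 2 1 2 3 4 3 2 1 2 1 0]
  -> pairs=10 depth=4 groups=5 -> no
String 4 '[[][][[[]]][][[]]]': depth seq [1 2 1 2 1 2 3 4 3 2 1 2 1 2 3 2 1 0]
  -> pairs=9 depth=4 groups=1 -> no
String 5 '[[[]][[]][]][]': depth seq [1 2 3 2 1 2 3 2 1 2 1 0 1 0]
  -> pairs=7 depth=3 groups=2 -> no
String 6 '[][][][[][]][][][]': depth seq [1 0 1 0 1 0 1 2 1 2 1 0 1 0 1 0 1 0]
  -> pairs=9 depth=2 groups=7 -> no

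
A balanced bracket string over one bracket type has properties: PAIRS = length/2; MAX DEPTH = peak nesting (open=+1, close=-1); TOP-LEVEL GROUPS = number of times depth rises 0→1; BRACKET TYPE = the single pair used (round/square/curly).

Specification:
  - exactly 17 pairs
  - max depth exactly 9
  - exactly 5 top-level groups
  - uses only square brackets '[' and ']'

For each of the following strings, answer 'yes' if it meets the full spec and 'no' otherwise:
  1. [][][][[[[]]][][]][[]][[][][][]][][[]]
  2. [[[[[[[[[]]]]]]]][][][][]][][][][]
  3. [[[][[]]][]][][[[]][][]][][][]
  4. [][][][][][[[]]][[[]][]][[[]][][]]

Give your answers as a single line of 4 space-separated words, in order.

String 1 '[][][][[[[]]][][]][[]][[][][][]][][[]]': depth seq [1 0 1 0 1 0 1 2 3 4 3 2 1 2 1 2 1 0 1 2 1 0 1 2 1 2 1 2 1 2 1 0 1 0 1 2 1 0]
  -> pairs=19 depth=4 groups=8 -> no
String 2 '[[[[[[[[[]]]]]]]][][][][]][][][][]': depth seq [1 2 3 4 5 6 7 8 9 8 7 6 5 4 3 2 1 2 1 2 1 2 1 2 1 0 1 0 1 0 1 0 1 0]
  -> pairs=17 depth=9 groups=5 -> yes
String 3 '[[[][[]]][]][][[[]][][]][][][]': depth seq [1 2 3 2 3 4 3 2 1 2 1 0 1 0 1 2 3 2 1 2 1 2 1 0 1 0 1 0 1 0]
  -> pairs=15 depth=4 groups=6 -> no
String 4 '[][][][][][[[]]][[[]][]][[[]][][]]': depth seq [1 0 1 0 1 0 1 0 1 0 1 2 3 2 1 0 1 2 3 2 1 2 1 0 1 2 3 2 1 2 1 2 1 0]
  -> pairs=17 depth=3 groups=8 -> no

Answer: no yes no no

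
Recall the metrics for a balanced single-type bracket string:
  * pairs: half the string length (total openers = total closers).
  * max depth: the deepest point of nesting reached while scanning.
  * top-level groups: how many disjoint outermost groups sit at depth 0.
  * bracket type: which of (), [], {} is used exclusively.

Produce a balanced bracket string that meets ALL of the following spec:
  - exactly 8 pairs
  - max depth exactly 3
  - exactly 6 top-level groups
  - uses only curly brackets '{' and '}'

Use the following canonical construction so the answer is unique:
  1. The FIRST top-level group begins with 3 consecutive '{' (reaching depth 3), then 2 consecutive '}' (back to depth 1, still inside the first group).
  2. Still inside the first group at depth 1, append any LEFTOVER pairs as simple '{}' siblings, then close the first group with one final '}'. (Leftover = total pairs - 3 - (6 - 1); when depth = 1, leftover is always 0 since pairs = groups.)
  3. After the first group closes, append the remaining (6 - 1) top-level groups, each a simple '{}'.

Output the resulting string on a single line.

Spec: pairs=8 depth=3 groups=6
Leftover pairs = 8 - 3 - (6-1) = 0
First group: deep chain of depth 3 + 0 sibling pairs
Remaining 5 groups: simple '{}' each

Answer: {{{}}}{}{}{}{}{}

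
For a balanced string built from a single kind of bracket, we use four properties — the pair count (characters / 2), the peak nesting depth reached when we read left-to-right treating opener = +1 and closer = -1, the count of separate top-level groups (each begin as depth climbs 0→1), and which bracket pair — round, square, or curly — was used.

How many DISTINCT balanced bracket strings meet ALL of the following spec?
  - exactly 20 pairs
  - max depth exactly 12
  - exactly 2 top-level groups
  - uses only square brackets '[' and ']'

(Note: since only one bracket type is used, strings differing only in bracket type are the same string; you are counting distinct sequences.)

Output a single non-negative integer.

Answer: 9125532

Derivation:
Spec: pairs=20 depth=12 groups=2
Count(depth <= 12) = 1764225120
Count(depth <= 11) = 1755099588
Count(depth == 12) = 1764225120 - 1755099588 = 9125532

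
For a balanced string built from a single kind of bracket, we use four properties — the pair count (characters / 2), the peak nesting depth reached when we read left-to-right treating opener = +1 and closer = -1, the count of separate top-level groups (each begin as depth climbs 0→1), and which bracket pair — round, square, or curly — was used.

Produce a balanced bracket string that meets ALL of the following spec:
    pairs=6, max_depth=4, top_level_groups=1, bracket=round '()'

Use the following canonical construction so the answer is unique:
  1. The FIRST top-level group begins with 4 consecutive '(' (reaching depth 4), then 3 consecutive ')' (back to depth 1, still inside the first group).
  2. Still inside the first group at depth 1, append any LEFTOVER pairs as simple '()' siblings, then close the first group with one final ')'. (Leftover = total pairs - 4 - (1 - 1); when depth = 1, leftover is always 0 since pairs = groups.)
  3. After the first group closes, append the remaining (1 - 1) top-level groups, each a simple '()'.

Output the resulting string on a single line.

Answer: (((()))()())

Derivation:
Spec: pairs=6 depth=4 groups=1
Leftover pairs = 6 - 4 - (1-1) = 2
First group: deep chain of depth 4 + 2 sibling pairs
Remaining 0 groups: simple '()' each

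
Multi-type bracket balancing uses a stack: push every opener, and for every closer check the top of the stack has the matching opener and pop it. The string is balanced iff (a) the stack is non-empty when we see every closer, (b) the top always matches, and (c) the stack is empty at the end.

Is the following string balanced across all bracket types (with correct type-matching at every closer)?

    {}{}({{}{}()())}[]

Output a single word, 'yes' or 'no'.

Answer: no

Derivation:
pos 0: push '{'; stack = {
pos 1: '}' matches '{'; pop; stack = (empty)
pos 2: push '{'; stack = {
pos 3: '}' matches '{'; pop; stack = (empty)
pos 4: push '('; stack = (
pos 5: push '{'; stack = ({
pos 6: push '{'; stack = ({{
pos 7: '}' matches '{'; pop; stack = ({
pos 8: push '{'; stack = ({{
pos 9: '}' matches '{'; pop; stack = ({
pos 10: push '('; stack = ({(
pos 11: ')' matches '('; pop; stack = ({
pos 12: push '('; stack = ({(
pos 13: ')' matches '('; pop; stack = ({
pos 14: saw closer ')' but top of stack is '{' (expected '}') → INVALID
Verdict: type mismatch at position 14: ')' closes '{' → no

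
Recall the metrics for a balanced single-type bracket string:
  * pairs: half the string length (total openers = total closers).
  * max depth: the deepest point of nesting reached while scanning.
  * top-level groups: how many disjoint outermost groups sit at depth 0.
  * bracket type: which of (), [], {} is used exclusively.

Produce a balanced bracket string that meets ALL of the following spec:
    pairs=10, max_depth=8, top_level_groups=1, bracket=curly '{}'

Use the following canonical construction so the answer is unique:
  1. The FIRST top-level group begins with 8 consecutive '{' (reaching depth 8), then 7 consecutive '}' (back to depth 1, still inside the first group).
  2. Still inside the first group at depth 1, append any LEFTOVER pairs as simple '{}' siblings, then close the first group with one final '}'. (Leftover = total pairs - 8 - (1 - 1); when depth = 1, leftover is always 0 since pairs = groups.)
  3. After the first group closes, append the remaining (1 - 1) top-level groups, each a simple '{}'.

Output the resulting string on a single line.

Spec: pairs=10 depth=8 groups=1
Leftover pairs = 10 - 8 - (1-1) = 2
First group: deep chain of depth 8 + 2 sibling pairs
Remaining 0 groups: simple '{}' each

Answer: {{{{{{{{}}}}}}}{}{}}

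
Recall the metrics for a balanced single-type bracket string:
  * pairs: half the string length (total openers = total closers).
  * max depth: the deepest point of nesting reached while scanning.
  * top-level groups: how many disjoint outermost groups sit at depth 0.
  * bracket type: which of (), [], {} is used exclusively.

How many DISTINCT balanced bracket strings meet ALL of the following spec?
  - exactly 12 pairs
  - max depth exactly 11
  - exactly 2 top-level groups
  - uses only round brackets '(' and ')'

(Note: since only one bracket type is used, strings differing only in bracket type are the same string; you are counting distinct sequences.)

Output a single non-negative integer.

Answer: 2

Derivation:
Spec: pairs=12 depth=11 groups=2
Count(depth <= 11) = 58786
Count(depth <= 10) = 58784
Count(depth == 11) = 58786 - 58784 = 2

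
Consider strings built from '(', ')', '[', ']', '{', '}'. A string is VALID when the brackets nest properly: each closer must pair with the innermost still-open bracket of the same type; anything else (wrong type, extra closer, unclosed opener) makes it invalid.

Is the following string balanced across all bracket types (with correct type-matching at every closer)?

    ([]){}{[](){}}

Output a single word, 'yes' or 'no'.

pos 0: push '('; stack = (
pos 1: push '['; stack = ([
pos 2: ']' matches '['; pop; stack = (
pos 3: ')' matches '('; pop; stack = (empty)
pos 4: push '{'; stack = {
pos 5: '}' matches '{'; pop; stack = (empty)
pos 6: push '{'; stack = {
pos 7: push '['; stack = {[
pos 8: ']' matches '['; pop; stack = {
pos 9: push '('; stack = {(
pos 10: ')' matches '('; pop; stack = {
pos 11: push '{'; stack = {{
pos 12: '}' matches '{'; pop; stack = {
pos 13: '}' matches '{'; pop; stack = (empty)
end: stack empty → VALID
Verdict: properly nested → yes

Answer: yes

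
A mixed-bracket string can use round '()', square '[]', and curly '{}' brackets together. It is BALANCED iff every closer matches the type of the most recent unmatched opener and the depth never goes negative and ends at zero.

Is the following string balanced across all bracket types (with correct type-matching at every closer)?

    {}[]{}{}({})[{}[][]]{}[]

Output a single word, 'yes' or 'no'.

pos 0: push '{'; stack = {
pos 1: '}' matches '{'; pop; stack = (empty)
pos 2: push '['; stack = [
pos 3: ']' matches '['; pop; stack = (empty)
pos 4: push '{'; stack = {
pos 5: '}' matches '{'; pop; stack = (empty)
pos 6: push '{'; stack = {
pos 7: '}' matches '{'; pop; stack = (empty)
pos 8: push '('; stack = (
pos 9: push '{'; stack = ({
pos 10: '}' matches '{'; pop; stack = (
pos 11: ')' matches '('; pop; stack = (empty)
pos 12: push '['; stack = [
pos 13: push '{'; stack = [{
pos 14: '}' matches '{'; pop; stack = [
pos 15: push '['; stack = [[
pos 16: ']' matches '['; pop; stack = [
pos 17: push '['; stack = [[
pos 18: ']' matches '['; pop; stack = [
pos 19: ']' matches '['; pop; stack = (empty)
pos 20: push '{'; stack = {
pos 21: '}' matches '{'; pop; stack = (empty)
pos 22: push '['; stack = [
pos 23: ']' matches '['; pop; stack = (empty)
end: stack empty → VALID
Verdict: properly nested → yes

Answer: yes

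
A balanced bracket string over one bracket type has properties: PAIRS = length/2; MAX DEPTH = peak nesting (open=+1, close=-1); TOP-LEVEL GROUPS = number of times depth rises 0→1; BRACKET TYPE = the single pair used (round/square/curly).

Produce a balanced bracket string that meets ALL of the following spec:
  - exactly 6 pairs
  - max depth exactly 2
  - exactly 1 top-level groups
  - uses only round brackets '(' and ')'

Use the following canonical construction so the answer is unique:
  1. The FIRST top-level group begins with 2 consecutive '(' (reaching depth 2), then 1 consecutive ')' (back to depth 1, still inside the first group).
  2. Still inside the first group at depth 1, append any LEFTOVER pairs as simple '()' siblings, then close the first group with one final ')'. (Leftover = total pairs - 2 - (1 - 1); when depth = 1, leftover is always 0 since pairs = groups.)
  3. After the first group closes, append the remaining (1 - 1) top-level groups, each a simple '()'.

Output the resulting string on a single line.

Answer: (()()()()())

Derivation:
Spec: pairs=6 depth=2 groups=1
Leftover pairs = 6 - 2 - (1-1) = 4
First group: deep chain of depth 2 + 4 sibling pairs
Remaining 0 groups: simple '()' each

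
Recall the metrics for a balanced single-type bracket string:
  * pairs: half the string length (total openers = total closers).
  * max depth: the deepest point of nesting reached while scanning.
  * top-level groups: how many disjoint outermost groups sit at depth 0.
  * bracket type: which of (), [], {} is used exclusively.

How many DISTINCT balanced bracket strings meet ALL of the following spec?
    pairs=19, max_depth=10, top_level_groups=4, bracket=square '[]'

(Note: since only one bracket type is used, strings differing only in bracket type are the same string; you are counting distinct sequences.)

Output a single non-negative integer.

Spec: pairs=19 depth=10 groups=4
Count(depth <= 10) = 217705312
Count(depth <= 9) = 215653856
Count(depth == 10) = 217705312 - 215653856 = 2051456

Answer: 2051456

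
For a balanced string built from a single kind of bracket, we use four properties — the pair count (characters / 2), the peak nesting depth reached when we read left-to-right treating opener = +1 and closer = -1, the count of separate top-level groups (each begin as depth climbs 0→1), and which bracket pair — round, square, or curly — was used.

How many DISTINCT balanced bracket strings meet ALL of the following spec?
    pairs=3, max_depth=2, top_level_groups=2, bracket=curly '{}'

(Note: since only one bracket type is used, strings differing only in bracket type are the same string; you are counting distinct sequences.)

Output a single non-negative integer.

Spec: pairs=3 depth=2 groups=2
Count(depth <= 2) = 2
Count(depth <= 1) = 0
Count(depth == 2) = 2 - 0 = 2

Answer: 2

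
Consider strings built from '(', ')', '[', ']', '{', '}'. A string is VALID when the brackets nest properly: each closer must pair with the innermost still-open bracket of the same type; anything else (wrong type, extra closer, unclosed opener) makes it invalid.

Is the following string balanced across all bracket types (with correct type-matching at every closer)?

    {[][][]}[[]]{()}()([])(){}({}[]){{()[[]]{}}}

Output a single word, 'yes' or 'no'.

Answer: yes

Derivation:
pos 0: push '{'; stack = {
pos 1: push '['; stack = {[
pos 2: ']' matches '['; pop; stack = {
pos 3: push '['; stack = {[
pos 4: ']' matches '['; pop; stack = {
pos 5: push '['; stack = {[
pos 6: ']' matches '['; pop; stack = {
pos 7: '}' matches '{'; pop; stack = (empty)
pos 8: push '['; stack = [
pos 9: push '['; stack = [[
pos 10: ']' matches '['; pop; stack = [
pos 11: ']' matches '['; pop; stack = (empty)
pos 12: push '{'; stack = {
pos 13: push '('; stack = {(
pos 14: ')' matches '('; pop; stack = {
pos 15: '}' matches '{'; pop; stack = (empty)
pos 16: push '('; stack = (
pos 17: ')' matches '('; pop; stack = (empty)
pos 18: push '('; stack = (
pos 19: push '['; stack = ([
pos 20: ']' matches '['; pop; stack = (
pos 21: ')' matches '('; pop; stack = (empty)
pos 22: push '('; stack = (
pos 23: ')' matches '('; pop; stack = (empty)
pos 24: push '{'; stack = {
pos 25: '}' matches '{'; pop; stack = (empty)
pos 26: push '('; stack = (
pos 27: push '{'; stack = ({
pos 28: '}' matches '{'; pop; stack = (
pos 29: push '['; stack = ([
pos 30: ']' matches '['; pop; stack = (
pos 31: ')' matches '('; pop; stack = (empty)
pos 32: push '{'; stack = {
pos 33: push '{'; stack = {{
pos 34: push '('; stack = {{(
pos 35: ')' matches '('; pop; stack = {{
pos 36: push '['; stack = {{[
pos 37: push '['; stack = {{[[
pos 38: ']' matches '['; pop; stack = {{[
pos 39: ']' matches '['; pop; stack = {{
pos 40: push '{'; stack = {{{
pos 41: '}' matches '{'; pop; stack = {{
pos 42: '}' matches '{'; pop; stack = {
pos 43: '}' matches '{'; pop; stack = (empty)
end: stack empty → VALID
Verdict: properly nested → yes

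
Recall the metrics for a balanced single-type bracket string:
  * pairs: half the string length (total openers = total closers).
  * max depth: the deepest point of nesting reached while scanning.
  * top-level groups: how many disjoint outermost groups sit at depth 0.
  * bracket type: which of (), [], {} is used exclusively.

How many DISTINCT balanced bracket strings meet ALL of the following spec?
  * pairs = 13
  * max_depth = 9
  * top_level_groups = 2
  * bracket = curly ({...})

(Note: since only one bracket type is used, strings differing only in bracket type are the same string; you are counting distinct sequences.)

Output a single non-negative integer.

Spec: pairs=13 depth=9 groups=2
Count(depth <= 9) = 207596
Count(depth <= 8) = 205436
Count(depth == 9) = 207596 - 205436 = 2160

Answer: 2160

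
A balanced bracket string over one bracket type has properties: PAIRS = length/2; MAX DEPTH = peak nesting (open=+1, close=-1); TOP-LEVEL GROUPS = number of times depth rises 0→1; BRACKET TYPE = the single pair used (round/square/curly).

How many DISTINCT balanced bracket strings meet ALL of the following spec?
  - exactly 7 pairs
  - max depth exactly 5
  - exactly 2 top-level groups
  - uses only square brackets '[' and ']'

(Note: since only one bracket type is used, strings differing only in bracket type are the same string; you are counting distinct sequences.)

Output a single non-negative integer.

Spec: pairs=7 depth=5 groups=2
Count(depth <= 5) = 130
Count(depth <= 4) = 114
Count(depth == 5) = 130 - 114 = 16

Answer: 16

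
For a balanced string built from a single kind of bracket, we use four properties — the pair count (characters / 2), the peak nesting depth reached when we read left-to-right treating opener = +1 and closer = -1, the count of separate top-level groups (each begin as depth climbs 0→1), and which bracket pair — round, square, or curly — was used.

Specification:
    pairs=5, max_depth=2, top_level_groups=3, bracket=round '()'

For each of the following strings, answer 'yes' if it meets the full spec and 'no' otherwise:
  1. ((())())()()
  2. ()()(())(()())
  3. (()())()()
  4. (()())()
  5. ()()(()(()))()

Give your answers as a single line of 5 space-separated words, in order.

String 1 '((())())()()': depth seq [1 2 3 2 1 2 1 0 1 0 1 0]
  -> pairs=6 depth=3 groups=3 -> no
String 2 '()()(())(()())': depth seq [1 0 1 0 1 2 1 0 1 2 1 2 1 0]
  -> pairs=7 depth=2 groups=4 -> no
String 3 '(()())()()': depth seq [1 2 1 2 1 0 1 0 1 0]
  -> pairs=5 depth=2 groups=3 -> yes
String 4 '(()())()': depth seq [1 2 1 2 1 0 1 0]
  -> pairs=4 depth=2 groups=2 -> no
String 5 '()()(()(()))()': depth seq [1 0 1 0 1 2 1 2 3 2 1 0 1 0]
  -> pairs=7 depth=3 groups=4 -> no

Answer: no no yes no no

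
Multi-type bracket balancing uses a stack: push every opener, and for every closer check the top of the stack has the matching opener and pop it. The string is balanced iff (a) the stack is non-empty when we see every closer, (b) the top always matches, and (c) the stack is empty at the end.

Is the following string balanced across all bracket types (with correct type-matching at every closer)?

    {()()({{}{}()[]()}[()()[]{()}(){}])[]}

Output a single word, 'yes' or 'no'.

pos 0: push '{'; stack = {
pos 1: push '('; stack = {(
pos 2: ')' matches '('; pop; stack = {
pos 3: push '('; stack = {(
pos 4: ')' matches '('; pop; stack = {
pos 5: push '('; stack = {(
pos 6: push '{'; stack = {({
pos 7: push '{'; stack = {({{
pos 8: '}' matches '{'; pop; stack = {({
pos 9: push '{'; stack = {({{
pos 10: '}' matches '{'; pop; stack = {({
pos 11: push '('; stack = {({(
pos 12: ')' matches '('; pop; stack = {({
pos 13: push '['; stack = {({[
pos 14: ']' matches '['; pop; stack = {({
pos 15: push '('; stack = {({(
pos 16: ')' matches '('; pop; stack = {({
pos 17: '}' matches '{'; pop; stack = {(
pos 18: push '['; stack = {([
pos 19: push '('; stack = {([(
pos 20: ')' matches '('; pop; stack = {([
pos 21: push '('; stack = {([(
pos 22: ')' matches '('; pop; stack = {([
pos 23: push '['; stack = {([[
pos 24: ']' matches '['; pop; stack = {([
pos 25: push '{'; stack = {([{
pos 26: push '('; stack = {([{(
pos 27: ')' matches '('; pop; stack = {([{
pos 28: '}' matches '{'; pop; stack = {([
pos 29: push '('; stack = {([(
pos 30: ')' matches '('; pop; stack = {([
pos 31: push '{'; stack = {([{
pos 32: '}' matches '{'; pop; stack = {([
pos 33: ']' matches '['; pop; stack = {(
pos 34: ')' matches '('; pop; stack = {
pos 35: push '['; stack = {[
pos 36: ']' matches '['; pop; stack = {
pos 37: '}' matches '{'; pop; stack = (empty)
end: stack empty → VALID
Verdict: properly nested → yes

Answer: yes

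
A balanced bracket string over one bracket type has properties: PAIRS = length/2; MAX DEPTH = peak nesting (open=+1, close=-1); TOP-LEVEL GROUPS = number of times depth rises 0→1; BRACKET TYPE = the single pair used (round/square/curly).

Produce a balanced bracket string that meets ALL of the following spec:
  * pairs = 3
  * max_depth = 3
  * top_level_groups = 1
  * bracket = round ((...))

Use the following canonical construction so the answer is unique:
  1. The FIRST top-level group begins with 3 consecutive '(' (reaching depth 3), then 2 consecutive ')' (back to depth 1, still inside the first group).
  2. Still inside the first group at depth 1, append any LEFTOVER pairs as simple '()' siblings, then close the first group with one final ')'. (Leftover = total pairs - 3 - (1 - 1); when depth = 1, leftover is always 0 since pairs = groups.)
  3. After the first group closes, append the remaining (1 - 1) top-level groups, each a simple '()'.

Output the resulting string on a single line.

Answer: ((()))

Derivation:
Spec: pairs=3 depth=3 groups=1
Leftover pairs = 3 - 3 - (1-1) = 0
First group: deep chain of depth 3 + 0 sibling pairs
Remaining 0 groups: simple '()' each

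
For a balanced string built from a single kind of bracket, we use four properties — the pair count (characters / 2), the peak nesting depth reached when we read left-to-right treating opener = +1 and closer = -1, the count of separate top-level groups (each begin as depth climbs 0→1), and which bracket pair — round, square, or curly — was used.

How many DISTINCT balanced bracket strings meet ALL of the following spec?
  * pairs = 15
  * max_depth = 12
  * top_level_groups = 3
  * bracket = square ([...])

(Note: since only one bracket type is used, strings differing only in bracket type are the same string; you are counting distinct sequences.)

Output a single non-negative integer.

Spec: pairs=15 depth=12 groups=3
Count(depth <= 12) = 1931537
Count(depth <= 11) = 1931468
Count(depth == 12) = 1931537 - 1931468 = 69

Answer: 69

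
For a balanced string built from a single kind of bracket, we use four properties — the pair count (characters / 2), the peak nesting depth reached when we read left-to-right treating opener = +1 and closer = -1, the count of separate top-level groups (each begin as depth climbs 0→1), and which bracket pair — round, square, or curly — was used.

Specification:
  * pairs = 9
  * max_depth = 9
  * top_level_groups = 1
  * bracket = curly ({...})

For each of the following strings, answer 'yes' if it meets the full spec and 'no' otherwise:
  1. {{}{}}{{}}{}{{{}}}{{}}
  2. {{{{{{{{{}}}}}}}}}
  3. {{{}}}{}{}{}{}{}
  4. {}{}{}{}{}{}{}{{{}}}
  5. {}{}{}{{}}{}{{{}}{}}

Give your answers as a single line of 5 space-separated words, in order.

String 1 '{{}{}}{{}}{}{{{}}}{{}}': depth seq [1 2 1 2 1 0 1 2 1 0 1 0 1 2 3 2 1 0 1 2 1 0]
  -> pairs=11 depth=3 groups=5 -> no
String 2 '{{{{{{{{{}}}}}}}}}': depth seq [1 2 3 4 5 6 7 8 9 8 7 6 5 4 3 2 1 0]
  -> pairs=9 depth=9 groups=1 -> yes
String 3 '{{{}}}{}{}{}{}{}': depth seq [1 2 3 2 1 0 1 0 1 0 1 0 1 0 1 0]
  -> pairs=8 depth=3 groups=6 -> no
String 4 '{}{}{}{}{}{}{}{{{}}}': depth seq [1 0 1 0 1 0 1 0 1 0 1 0 1 0 1 2 3 2 1 0]
  -> pairs=10 depth=3 groups=8 -> no
String 5 '{}{}{}{{}}{}{{{}}{}}': depth seq [1 0 1 0 1 0 1 2 1 0 1 0 1 2 3 2 1 2 1 0]
  -> pairs=10 depth=3 groups=6 -> no

Answer: no yes no no no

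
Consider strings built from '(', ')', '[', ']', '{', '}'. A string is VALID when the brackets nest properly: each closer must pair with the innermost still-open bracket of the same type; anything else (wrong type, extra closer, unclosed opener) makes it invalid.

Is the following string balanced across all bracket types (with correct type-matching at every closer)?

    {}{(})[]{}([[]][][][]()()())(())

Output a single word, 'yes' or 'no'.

Answer: no

Derivation:
pos 0: push '{'; stack = {
pos 1: '}' matches '{'; pop; stack = (empty)
pos 2: push '{'; stack = {
pos 3: push '('; stack = {(
pos 4: saw closer '}' but top of stack is '(' (expected ')') → INVALID
Verdict: type mismatch at position 4: '}' closes '(' → no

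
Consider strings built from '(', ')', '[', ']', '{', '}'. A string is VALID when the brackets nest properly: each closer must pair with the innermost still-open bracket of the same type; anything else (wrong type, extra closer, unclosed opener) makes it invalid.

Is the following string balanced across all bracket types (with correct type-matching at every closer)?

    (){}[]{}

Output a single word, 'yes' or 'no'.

pos 0: push '('; stack = (
pos 1: ')' matches '('; pop; stack = (empty)
pos 2: push '{'; stack = {
pos 3: '}' matches '{'; pop; stack = (empty)
pos 4: push '['; stack = [
pos 5: ']' matches '['; pop; stack = (empty)
pos 6: push '{'; stack = {
pos 7: '}' matches '{'; pop; stack = (empty)
end: stack empty → VALID
Verdict: properly nested → yes

Answer: yes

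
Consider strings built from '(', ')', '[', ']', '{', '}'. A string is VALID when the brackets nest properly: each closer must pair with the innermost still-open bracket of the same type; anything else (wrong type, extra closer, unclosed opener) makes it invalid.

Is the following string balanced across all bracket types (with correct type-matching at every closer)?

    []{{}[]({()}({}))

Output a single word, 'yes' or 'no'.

Answer: no

Derivation:
pos 0: push '['; stack = [
pos 1: ']' matches '['; pop; stack = (empty)
pos 2: push '{'; stack = {
pos 3: push '{'; stack = {{
pos 4: '}' matches '{'; pop; stack = {
pos 5: push '['; stack = {[
pos 6: ']' matches '['; pop; stack = {
pos 7: push '('; stack = {(
pos 8: push '{'; stack = {({
pos 9: push '('; stack = {({(
pos 10: ')' matches '('; pop; stack = {({
pos 11: '}' matches '{'; pop; stack = {(
pos 12: push '('; stack = {((
pos 13: push '{'; stack = {(({
pos 14: '}' matches '{'; pop; stack = {((
pos 15: ')' matches '('; pop; stack = {(
pos 16: ')' matches '('; pop; stack = {
end: stack still non-empty ({) → INVALID
Verdict: unclosed openers at end: { → no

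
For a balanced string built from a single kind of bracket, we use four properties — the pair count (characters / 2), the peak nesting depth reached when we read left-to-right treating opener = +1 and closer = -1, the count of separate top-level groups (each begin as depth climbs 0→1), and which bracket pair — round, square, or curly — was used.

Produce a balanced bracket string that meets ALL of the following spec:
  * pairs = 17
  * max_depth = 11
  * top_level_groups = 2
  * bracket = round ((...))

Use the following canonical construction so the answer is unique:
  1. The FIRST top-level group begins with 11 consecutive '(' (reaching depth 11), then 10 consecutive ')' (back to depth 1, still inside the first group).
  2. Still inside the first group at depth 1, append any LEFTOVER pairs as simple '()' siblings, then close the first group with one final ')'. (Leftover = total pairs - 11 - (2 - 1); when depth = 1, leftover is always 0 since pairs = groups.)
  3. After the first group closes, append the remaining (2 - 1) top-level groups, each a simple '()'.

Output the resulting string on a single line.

Spec: pairs=17 depth=11 groups=2
Leftover pairs = 17 - 11 - (2-1) = 5
First group: deep chain of depth 11 + 5 sibling pairs
Remaining 1 groups: simple '()' each

Answer: ((((((((((())))))))))()()()()())()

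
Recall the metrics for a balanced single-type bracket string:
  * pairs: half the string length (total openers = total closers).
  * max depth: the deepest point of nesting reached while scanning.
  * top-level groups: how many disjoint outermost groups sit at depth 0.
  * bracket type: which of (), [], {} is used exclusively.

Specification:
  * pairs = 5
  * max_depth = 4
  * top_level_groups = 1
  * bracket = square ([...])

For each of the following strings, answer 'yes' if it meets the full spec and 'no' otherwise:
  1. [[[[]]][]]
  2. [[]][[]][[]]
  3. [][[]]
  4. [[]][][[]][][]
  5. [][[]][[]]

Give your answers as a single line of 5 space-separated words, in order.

Answer: yes no no no no

Derivation:
String 1 '[[[[]]][]]': depth seq [1 2 3 4 3 2 1 2 1 0]
  -> pairs=5 depth=4 groups=1 -> yes
String 2 '[[]][[]][[]]': depth seq [1 2 1 0 1 2 1 0 1 2 1 0]
  -> pairs=6 depth=2 groups=3 -> no
String 3 '[][[]]': depth seq [1 0 1 2 1 0]
  -> pairs=3 depth=2 groups=2 -> no
String 4 '[[]][][[]][][]': depth seq [1 2 1 0 1 0 1 2 1 0 1 0 1 0]
  -> pairs=7 depth=2 groups=5 -> no
String 5 '[][[]][[]]': depth seq [1 0 1 2 1 0 1 2 1 0]
  -> pairs=5 depth=2 groups=3 -> no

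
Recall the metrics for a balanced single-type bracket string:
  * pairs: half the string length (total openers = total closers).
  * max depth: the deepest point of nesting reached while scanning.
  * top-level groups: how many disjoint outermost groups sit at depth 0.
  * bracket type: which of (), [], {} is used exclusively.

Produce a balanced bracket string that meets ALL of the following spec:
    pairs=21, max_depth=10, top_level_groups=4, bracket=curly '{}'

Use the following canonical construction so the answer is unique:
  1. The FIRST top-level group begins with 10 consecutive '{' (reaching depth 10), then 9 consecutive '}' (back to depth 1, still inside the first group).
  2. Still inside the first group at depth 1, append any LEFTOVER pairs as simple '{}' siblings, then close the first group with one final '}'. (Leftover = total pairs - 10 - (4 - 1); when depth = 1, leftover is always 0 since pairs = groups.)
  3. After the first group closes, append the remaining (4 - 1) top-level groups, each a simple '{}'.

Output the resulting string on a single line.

Answer: {{{{{{{{{{}}}}}}}}}{}{}{}{}{}{}{}{}}{}{}{}

Derivation:
Spec: pairs=21 depth=10 groups=4
Leftover pairs = 21 - 10 - (4-1) = 8
First group: deep chain of depth 10 + 8 sibling pairs
Remaining 3 groups: simple '{}' each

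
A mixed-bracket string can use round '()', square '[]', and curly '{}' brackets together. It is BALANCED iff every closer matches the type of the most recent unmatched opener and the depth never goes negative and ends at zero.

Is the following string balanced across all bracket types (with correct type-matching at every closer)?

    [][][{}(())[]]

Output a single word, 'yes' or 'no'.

Answer: yes

Derivation:
pos 0: push '['; stack = [
pos 1: ']' matches '['; pop; stack = (empty)
pos 2: push '['; stack = [
pos 3: ']' matches '['; pop; stack = (empty)
pos 4: push '['; stack = [
pos 5: push '{'; stack = [{
pos 6: '}' matches '{'; pop; stack = [
pos 7: push '('; stack = [(
pos 8: push '('; stack = [((
pos 9: ')' matches '('; pop; stack = [(
pos 10: ')' matches '('; pop; stack = [
pos 11: push '['; stack = [[
pos 12: ']' matches '['; pop; stack = [
pos 13: ']' matches '['; pop; stack = (empty)
end: stack empty → VALID
Verdict: properly nested → yes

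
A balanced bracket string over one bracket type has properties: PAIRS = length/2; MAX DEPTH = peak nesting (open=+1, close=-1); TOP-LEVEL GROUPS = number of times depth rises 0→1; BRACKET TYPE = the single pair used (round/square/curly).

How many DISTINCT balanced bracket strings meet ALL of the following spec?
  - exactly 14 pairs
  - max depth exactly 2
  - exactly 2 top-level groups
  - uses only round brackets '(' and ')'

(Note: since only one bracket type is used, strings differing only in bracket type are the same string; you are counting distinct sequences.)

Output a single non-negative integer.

Spec: pairs=14 depth=2 groups=2
Count(depth <= 2) = 13
Count(depth <= 1) = 0
Count(depth == 2) = 13 - 0 = 13

Answer: 13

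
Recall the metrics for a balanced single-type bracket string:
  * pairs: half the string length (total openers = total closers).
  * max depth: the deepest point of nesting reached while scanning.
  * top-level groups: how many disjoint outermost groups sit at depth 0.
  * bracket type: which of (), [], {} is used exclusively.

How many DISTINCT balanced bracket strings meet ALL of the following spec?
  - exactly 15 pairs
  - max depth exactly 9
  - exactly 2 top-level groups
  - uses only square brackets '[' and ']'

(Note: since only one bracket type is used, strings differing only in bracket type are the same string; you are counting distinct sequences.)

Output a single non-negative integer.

Answer: 73008

Derivation:
Spec: pairs=15 depth=9 groups=2
Count(depth <= 9) = 2650338
Count(depth <= 8) = 2577330
Count(depth == 9) = 2650338 - 2577330 = 73008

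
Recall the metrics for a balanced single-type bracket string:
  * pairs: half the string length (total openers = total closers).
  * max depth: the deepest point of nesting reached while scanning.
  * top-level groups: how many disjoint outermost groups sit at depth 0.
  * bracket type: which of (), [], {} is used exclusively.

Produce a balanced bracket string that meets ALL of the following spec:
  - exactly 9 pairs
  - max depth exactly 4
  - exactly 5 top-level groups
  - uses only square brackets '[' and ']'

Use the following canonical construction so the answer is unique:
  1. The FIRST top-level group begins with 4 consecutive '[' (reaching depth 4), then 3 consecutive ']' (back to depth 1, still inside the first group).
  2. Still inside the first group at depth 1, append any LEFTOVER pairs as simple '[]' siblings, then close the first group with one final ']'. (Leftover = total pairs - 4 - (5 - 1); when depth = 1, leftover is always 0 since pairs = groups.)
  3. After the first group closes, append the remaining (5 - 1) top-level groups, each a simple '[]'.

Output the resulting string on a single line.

Answer: [[[[]]][]][][][][]

Derivation:
Spec: pairs=9 depth=4 groups=5
Leftover pairs = 9 - 4 - (5-1) = 1
First group: deep chain of depth 4 + 1 sibling pairs
Remaining 4 groups: simple '[]' each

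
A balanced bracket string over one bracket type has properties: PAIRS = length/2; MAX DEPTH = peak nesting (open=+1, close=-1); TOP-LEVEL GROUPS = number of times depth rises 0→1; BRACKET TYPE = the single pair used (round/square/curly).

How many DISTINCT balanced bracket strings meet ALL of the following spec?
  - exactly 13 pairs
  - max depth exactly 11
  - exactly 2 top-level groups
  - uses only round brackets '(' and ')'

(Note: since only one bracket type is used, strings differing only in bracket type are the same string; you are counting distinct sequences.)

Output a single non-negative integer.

Spec: pairs=13 depth=11 groups=2
Count(depth <= 11) = 208010
Count(depth <= 10) = 207970
Count(depth == 11) = 208010 - 207970 = 40

Answer: 40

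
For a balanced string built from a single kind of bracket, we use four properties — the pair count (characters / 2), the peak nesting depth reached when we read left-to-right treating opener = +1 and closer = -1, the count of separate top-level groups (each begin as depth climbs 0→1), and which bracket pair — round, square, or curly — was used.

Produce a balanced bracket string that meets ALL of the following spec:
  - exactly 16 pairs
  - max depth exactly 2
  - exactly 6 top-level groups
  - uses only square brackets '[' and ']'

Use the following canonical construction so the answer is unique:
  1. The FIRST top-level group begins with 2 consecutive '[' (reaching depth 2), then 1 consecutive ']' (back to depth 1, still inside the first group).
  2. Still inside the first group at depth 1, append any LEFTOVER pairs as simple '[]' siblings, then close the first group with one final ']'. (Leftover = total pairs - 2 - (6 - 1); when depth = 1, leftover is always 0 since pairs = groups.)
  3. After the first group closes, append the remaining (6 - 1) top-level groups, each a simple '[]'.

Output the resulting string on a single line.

Spec: pairs=16 depth=2 groups=6
Leftover pairs = 16 - 2 - (6-1) = 9
First group: deep chain of depth 2 + 9 sibling pairs
Remaining 5 groups: simple '[]' each

Answer: [[][][][][][][][][][]][][][][][]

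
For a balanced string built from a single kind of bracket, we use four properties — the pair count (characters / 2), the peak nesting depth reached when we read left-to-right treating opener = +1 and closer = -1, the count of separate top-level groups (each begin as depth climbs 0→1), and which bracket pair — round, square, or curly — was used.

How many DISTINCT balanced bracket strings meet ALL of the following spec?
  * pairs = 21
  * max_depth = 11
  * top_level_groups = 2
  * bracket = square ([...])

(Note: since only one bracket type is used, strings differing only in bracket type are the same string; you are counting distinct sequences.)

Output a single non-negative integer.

Spec: pairs=21 depth=11 groups=2
Count(depth <= 11) = 6496071426
Count(depth <= 10) = 6355623274
Count(depth == 11) = 6496071426 - 6355623274 = 140448152

Answer: 140448152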